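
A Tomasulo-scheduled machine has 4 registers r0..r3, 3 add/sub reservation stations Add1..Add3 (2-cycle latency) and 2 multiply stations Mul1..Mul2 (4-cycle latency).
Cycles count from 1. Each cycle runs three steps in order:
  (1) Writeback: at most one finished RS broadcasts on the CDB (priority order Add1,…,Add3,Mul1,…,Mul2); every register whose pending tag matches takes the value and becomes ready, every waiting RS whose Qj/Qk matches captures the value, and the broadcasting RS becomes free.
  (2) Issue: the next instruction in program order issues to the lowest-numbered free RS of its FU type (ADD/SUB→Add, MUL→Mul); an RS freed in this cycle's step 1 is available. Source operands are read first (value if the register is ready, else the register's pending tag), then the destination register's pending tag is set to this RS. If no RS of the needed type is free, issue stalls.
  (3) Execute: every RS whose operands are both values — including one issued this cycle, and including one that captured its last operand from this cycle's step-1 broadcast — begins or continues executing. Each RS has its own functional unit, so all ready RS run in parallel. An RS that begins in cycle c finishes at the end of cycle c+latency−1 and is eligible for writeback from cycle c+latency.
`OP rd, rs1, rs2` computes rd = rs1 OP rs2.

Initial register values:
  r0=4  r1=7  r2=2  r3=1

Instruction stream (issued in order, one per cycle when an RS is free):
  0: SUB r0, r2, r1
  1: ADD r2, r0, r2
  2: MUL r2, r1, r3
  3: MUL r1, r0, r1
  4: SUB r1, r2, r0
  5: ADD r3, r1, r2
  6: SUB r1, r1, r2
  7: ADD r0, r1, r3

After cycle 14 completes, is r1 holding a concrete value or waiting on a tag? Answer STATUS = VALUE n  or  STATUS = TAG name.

cycle 1: issue SUB r0<-Add1 // r0:Add1,r1:7,r2:2,r3:1
cycle 2: issue ADD r2<-Add2 // r0:Add1,r1:7,r2:Add2,r3:1
cycle 3: CDB Add1=-5; issue MUL r2<-Mul1 // r0:-5,r1:7,r2:Mul1,r3:1
cycle 4: issue MUL r1<-Mul2 // r0:-5,r1:Mul2,r2:Mul1,r3:1
cycle 5: CDB Add2=-3; issue SUB r1<-Add1 // r0:-5,r1:Add1,r2:Mul1,r3:1
cycle 6: issue ADD r3<-Add2 // r0:-5,r1:Add1,r2:Mul1,r3:Add2
cycle 7: CDB Mul1=7; issue SUB r1<-Add3 // r0:-5,r1:Add3,r2:7,r3:Add2
cycle 8: CDB Mul2=-35; stall // r0:-5,r1:Add3,r2:7,r3:Add2
cycle 9: CDB Add1=12; issue ADD r0<-Add1 // r0:Add1,r1:Add3,r2:7,r3:Add2
cycle 10: - // r0:Add1,r1:Add3,r2:7,r3:Add2
cycle 11: CDB Add2=19 // r0:Add1,r1:Add3,r2:7,r3:19
cycle 12: CDB Add3=5 // r0:Add1,r1:5,r2:7,r3:19
cycle 13: - // r0:Add1,r1:5,r2:7,r3:19
cycle 14: CDB Add1=24 // r0:24,r1:5,r2:7,r3:19

STATUS = VALUE 5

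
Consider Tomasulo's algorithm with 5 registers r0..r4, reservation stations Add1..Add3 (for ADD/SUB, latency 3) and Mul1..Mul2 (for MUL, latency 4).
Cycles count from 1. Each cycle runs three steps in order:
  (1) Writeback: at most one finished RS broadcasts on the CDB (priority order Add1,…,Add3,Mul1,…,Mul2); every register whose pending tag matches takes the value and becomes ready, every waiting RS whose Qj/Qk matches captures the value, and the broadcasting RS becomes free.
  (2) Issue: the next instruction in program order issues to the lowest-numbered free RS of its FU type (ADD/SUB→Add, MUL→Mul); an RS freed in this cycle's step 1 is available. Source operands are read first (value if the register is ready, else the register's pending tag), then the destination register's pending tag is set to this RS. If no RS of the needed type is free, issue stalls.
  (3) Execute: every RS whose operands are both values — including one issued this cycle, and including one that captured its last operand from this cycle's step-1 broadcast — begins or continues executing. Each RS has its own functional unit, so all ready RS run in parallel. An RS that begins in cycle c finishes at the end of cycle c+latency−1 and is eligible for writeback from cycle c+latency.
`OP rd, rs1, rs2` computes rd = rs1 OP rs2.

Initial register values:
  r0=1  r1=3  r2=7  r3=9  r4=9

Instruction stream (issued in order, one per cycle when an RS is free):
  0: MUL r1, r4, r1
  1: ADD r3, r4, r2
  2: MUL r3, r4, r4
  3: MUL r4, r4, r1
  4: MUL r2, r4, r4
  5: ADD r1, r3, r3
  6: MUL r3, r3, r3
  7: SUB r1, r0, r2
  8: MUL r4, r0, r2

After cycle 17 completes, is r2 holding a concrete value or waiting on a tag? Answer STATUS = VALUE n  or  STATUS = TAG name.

STATUS = VALUE 59049

  c1: issue MUL r1<-Mul1  regs: r0:1,r1:Mul1,r2:7,r3:9,r4:9
  c2: issue ADD r3<-Add1  regs: r0:1,r1:Mul1,r2:7,r3:Add1,r4:9
  c3: issue MUL r3<-Mul2  regs: r0:1,r1:Mul1,r2:7,r3:Mul2,r4:9
  c4: stall  regs: r0:1,r1:Mul1,r2:7,r3:Mul2,r4:9
  c5: CDB Add1=16; stall  regs: r0:1,r1:Mul1,r2:7,r3:Mul2,r4:9
  c6: CDB Mul1=27; issue MUL r4<-Mul1  regs: r0:1,r1:27,r2:7,r3:Mul2,r4:Mul1
  c7: CDB Mul2=81; issue MUL r2<-Mul2  regs: r0:1,r1:27,r2:Mul2,r3:81,r4:Mul1
  c8: issue ADD r1<-Add1  regs: r0:1,r1:Add1,r2:Mul2,r3:81,r4:Mul1
  c9: stall  regs: r0:1,r1:Add1,r2:Mul2,r3:81,r4:Mul1
  c10: CDB Mul1=243; issue MUL r3<-Mul1  regs: r0:1,r1:Add1,r2:Mul2,r3:Mul1,r4:243
  c11: CDB Add1=162; issue SUB r1<-Add1  regs: r0:1,r1:Add1,r2:Mul2,r3:Mul1,r4:243
  c12: stall  regs: r0:1,r1:Add1,r2:Mul2,r3:Mul1,r4:243
  c13: stall  regs: r0:1,r1:Add1,r2:Mul2,r3:Mul1,r4:243
  c14: CDB Mul1=6561; issue MUL r4<-Mul1  regs: r0:1,r1:Add1,r2:Mul2,r3:6561,r4:Mul1
  c15: CDB Mul2=59049  regs: r0:1,r1:Add1,r2:59049,r3:6561,r4:Mul1
  c16: -  regs: r0:1,r1:Add1,r2:59049,r3:6561,r4:Mul1
  c17: -  regs: r0:1,r1:Add1,r2:59049,r3:6561,r4:Mul1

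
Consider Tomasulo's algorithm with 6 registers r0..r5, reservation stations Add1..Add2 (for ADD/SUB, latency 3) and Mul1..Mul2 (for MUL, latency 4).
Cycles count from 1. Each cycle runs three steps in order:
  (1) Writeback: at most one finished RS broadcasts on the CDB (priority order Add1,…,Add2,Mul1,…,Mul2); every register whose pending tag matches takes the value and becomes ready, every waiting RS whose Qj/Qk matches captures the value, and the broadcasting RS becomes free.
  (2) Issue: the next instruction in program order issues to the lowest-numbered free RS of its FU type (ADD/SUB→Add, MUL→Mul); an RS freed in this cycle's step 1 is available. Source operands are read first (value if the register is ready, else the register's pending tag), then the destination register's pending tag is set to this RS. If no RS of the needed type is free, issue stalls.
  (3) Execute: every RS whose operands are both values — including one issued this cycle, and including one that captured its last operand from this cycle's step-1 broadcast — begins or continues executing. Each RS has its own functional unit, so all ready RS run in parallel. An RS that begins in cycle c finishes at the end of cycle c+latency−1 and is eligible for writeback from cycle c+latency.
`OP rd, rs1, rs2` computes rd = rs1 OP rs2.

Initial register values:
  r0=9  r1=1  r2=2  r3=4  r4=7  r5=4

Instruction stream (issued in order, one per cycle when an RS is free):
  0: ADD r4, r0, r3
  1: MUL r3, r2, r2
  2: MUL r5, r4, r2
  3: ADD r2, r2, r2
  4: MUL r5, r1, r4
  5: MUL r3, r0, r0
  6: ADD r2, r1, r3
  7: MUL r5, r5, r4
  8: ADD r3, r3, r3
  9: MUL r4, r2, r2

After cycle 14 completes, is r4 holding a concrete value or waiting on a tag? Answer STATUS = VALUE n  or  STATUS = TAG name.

c1: issue ADD r4<-Add1 | r0:9,r1:1,r2:2,r3:4,r4:Add1,r5:4
c2: issue MUL r3<-Mul1 | r0:9,r1:1,r2:2,r3:Mul1,r4:Add1,r5:4
c3: issue MUL r5<-Mul2 | r0:9,r1:1,r2:2,r3:Mul1,r4:Add1,r5:Mul2
c4: CDB Add1=13; issue ADD r2<-Add1 | r0:9,r1:1,r2:Add1,r3:Mul1,r4:13,r5:Mul2
c5: stall | r0:9,r1:1,r2:Add1,r3:Mul1,r4:13,r5:Mul2
c6: CDB Mul1=4; issue MUL r5<-Mul1 | r0:9,r1:1,r2:Add1,r3:4,r4:13,r5:Mul1
c7: CDB Add1=4; stall | r0:9,r1:1,r2:4,r3:4,r4:13,r5:Mul1
c8: CDB Mul2=26; issue MUL r3<-Mul2 | r0:9,r1:1,r2:4,r3:Mul2,r4:13,r5:Mul1
c9: issue ADD r2<-Add1 | r0:9,r1:1,r2:Add1,r3:Mul2,r4:13,r5:Mul1
c10: CDB Mul1=13; issue MUL r5<-Mul1 | r0:9,r1:1,r2:Add1,r3:Mul2,r4:13,r5:Mul1
c11: issue ADD r3<-Add2 | r0:9,r1:1,r2:Add1,r3:Add2,r4:13,r5:Mul1
c12: CDB Mul2=81; issue MUL r4<-Mul2 | r0:9,r1:1,r2:Add1,r3:Add2,r4:Mul2,r5:Mul1
c13: - | r0:9,r1:1,r2:Add1,r3:Add2,r4:Mul2,r5:Mul1
c14: CDB Mul1=169 | r0:9,r1:1,r2:Add1,r3:Add2,r4:Mul2,r5:169

STATUS = TAG Mul2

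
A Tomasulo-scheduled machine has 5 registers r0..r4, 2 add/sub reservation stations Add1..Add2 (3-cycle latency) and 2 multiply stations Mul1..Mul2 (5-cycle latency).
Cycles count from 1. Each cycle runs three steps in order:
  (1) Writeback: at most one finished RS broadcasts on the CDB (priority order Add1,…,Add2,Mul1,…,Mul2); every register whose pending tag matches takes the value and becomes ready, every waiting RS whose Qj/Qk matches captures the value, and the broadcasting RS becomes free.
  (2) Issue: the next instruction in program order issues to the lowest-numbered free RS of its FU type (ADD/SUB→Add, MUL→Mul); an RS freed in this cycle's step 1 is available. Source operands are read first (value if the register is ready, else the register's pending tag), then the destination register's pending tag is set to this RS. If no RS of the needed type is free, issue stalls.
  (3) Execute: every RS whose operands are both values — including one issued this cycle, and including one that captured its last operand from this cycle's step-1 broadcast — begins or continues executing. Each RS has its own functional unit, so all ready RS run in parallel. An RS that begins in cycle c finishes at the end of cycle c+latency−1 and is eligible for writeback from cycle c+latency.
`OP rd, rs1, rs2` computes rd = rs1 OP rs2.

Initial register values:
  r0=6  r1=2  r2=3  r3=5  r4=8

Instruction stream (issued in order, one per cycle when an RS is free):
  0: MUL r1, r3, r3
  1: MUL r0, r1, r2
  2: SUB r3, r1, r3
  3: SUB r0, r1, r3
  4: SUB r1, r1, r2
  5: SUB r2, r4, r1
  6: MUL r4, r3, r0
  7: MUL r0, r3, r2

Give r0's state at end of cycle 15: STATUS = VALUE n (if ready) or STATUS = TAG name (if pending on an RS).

STATUS = TAG Mul2

  c1: issue MUL r1<-Mul1  regs: r0:6,r1:Mul1,r2:3,r3:5,r4:8
  c2: issue MUL r0<-Mul2  regs: r0:Mul2,r1:Mul1,r2:3,r3:5,r4:8
  c3: issue SUB r3<-Add1  regs: r0:Mul2,r1:Mul1,r2:3,r3:Add1,r4:8
  c4: issue SUB r0<-Add2  regs: r0:Add2,r1:Mul1,r2:3,r3:Add1,r4:8
  c5: stall  regs: r0:Add2,r1:Mul1,r2:3,r3:Add1,r4:8
  c6: CDB Mul1=25; stall  regs: r0:Add2,r1:25,r2:3,r3:Add1,r4:8
  c7: stall  regs: r0:Add2,r1:25,r2:3,r3:Add1,r4:8
  c8: stall  regs: r0:Add2,r1:25,r2:3,r3:Add1,r4:8
  c9: CDB Add1=20; issue SUB r1<-Add1  regs: r0:Add2,r1:Add1,r2:3,r3:20,r4:8
  c10: stall  regs: r0:Add2,r1:Add1,r2:3,r3:20,r4:8
  c11: CDB Mul2=75; stall  regs: r0:Add2,r1:Add1,r2:3,r3:20,r4:8
  c12: CDB Add1=22; issue SUB r2<-Add1  regs: r0:Add2,r1:22,r2:Add1,r3:20,r4:8
  c13: CDB Add2=5; issue MUL r4<-Mul1  regs: r0:5,r1:22,r2:Add1,r3:20,r4:Mul1
  c14: issue MUL r0<-Mul2  regs: r0:Mul2,r1:22,r2:Add1,r3:20,r4:Mul1
  c15: CDB Add1=-14  regs: r0:Mul2,r1:22,r2:-14,r3:20,r4:Mul1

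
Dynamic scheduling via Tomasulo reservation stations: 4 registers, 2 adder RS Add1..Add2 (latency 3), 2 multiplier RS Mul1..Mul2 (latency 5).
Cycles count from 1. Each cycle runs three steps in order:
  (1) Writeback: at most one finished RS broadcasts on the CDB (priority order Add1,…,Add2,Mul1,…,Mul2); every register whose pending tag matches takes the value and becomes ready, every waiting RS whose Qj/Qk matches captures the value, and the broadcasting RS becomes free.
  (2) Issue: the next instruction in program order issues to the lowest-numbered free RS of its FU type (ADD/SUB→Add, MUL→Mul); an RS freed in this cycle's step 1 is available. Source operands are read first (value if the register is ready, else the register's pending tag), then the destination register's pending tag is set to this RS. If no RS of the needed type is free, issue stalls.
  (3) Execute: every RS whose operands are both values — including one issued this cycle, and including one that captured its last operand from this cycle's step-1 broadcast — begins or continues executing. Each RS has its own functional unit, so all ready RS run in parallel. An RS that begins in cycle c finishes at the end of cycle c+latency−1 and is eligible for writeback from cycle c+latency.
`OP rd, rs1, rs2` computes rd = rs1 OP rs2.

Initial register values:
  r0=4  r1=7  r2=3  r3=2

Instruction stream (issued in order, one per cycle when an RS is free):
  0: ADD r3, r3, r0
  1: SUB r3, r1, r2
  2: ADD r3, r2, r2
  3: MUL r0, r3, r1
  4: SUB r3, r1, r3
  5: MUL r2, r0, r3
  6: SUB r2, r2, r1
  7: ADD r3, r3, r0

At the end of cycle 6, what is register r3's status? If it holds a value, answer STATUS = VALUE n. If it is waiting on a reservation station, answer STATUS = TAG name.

STATUS = TAG Add2

c1: issue ADD r3<-Add1 | r0:4,r1:7,r2:3,r3:Add1
c2: issue SUB r3<-Add2 | r0:4,r1:7,r2:3,r3:Add2
c3: stall | r0:4,r1:7,r2:3,r3:Add2
c4: CDB Add1=6; issue ADD r3<-Add1 | r0:4,r1:7,r2:3,r3:Add1
c5: CDB Add2=4; issue MUL r0<-Mul1 | r0:Mul1,r1:7,r2:3,r3:Add1
c6: issue SUB r3<-Add2 | r0:Mul1,r1:7,r2:3,r3:Add2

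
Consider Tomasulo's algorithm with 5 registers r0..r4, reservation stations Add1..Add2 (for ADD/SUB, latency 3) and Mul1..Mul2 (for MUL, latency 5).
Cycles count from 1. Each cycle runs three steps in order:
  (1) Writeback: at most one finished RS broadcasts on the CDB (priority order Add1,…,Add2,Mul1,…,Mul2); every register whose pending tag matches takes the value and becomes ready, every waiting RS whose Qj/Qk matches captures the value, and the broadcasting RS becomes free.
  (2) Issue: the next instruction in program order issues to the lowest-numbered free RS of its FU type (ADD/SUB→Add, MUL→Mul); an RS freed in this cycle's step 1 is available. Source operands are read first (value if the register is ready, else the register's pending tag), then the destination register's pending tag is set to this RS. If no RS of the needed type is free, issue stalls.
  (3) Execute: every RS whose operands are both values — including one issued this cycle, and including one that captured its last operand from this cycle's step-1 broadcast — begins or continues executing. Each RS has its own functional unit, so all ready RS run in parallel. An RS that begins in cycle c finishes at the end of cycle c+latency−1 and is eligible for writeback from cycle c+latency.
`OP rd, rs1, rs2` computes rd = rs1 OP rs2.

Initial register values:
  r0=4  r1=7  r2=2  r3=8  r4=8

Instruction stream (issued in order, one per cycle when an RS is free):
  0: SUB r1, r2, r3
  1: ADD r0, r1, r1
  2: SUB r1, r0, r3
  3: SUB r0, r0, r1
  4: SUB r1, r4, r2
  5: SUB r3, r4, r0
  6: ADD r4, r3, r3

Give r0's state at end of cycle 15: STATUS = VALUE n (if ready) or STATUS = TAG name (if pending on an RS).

STATUS = VALUE 8

cycle 1: issue SUB r1<-Add1 // r0:4,r1:Add1,r2:2,r3:8,r4:8
cycle 2: issue ADD r0<-Add2 // r0:Add2,r1:Add1,r2:2,r3:8,r4:8
cycle 3: stall // r0:Add2,r1:Add1,r2:2,r3:8,r4:8
cycle 4: CDB Add1=-6; issue SUB r1<-Add1 // r0:Add2,r1:Add1,r2:2,r3:8,r4:8
cycle 5: stall // r0:Add2,r1:Add1,r2:2,r3:8,r4:8
cycle 6: stall // r0:Add2,r1:Add1,r2:2,r3:8,r4:8
cycle 7: CDB Add2=-12; issue SUB r0<-Add2 // r0:Add2,r1:Add1,r2:2,r3:8,r4:8
cycle 8: stall // r0:Add2,r1:Add1,r2:2,r3:8,r4:8
cycle 9: stall // r0:Add2,r1:Add1,r2:2,r3:8,r4:8
cycle 10: CDB Add1=-20; issue SUB r1<-Add1 // r0:Add2,r1:Add1,r2:2,r3:8,r4:8
cycle 11: stall // r0:Add2,r1:Add1,r2:2,r3:8,r4:8
cycle 12: stall // r0:Add2,r1:Add1,r2:2,r3:8,r4:8
cycle 13: CDB Add1=6; issue SUB r3<-Add1 // r0:Add2,r1:6,r2:2,r3:Add1,r4:8
cycle 14: CDB Add2=8; issue ADD r4<-Add2 // r0:8,r1:6,r2:2,r3:Add1,r4:Add2
cycle 15: - // r0:8,r1:6,r2:2,r3:Add1,r4:Add2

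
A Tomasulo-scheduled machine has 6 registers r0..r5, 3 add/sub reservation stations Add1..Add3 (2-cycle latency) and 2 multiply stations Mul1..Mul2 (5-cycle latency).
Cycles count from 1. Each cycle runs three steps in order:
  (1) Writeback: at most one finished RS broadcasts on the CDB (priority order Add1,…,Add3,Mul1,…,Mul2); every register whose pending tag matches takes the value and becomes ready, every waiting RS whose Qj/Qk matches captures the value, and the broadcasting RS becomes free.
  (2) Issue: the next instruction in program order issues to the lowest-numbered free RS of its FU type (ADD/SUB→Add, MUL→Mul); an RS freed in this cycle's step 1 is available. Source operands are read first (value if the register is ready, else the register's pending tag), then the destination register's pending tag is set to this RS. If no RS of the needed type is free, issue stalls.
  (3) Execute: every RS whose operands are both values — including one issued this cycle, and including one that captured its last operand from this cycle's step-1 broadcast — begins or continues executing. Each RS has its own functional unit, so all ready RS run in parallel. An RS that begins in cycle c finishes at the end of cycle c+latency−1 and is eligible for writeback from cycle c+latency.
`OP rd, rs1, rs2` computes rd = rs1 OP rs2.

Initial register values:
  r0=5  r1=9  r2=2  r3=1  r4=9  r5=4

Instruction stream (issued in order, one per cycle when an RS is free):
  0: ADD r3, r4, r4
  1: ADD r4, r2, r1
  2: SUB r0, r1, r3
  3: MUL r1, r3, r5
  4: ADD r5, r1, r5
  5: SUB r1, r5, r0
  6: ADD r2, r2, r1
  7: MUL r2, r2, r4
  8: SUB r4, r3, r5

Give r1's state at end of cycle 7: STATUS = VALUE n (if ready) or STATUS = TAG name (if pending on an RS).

STATUS = TAG Add2

  c1: issue ADD r3<-Add1  regs: r0:5,r1:9,r2:2,r3:Add1,r4:9,r5:4
  c2: issue ADD r4<-Add2  regs: r0:5,r1:9,r2:2,r3:Add1,r4:Add2,r5:4
  c3: CDB Add1=18; issue SUB r0<-Add1  regs: r0:Add1,r1:9,r2:2,r3:18,r4:Add2,r5:4
  c4: CDB Add2=11; issue MUL r1<-Mul1  regs: r0:Add1,r1:Mul1,r2:2,r3:18,r4:11,r5:4
  c5: CDB Add1=-9; issue ADD r5<-Add1  regs: r0:-9,r1:Mul1,r2:2,r3:18,r4:11,r5:Add1
  c6: issue SUB r1<-Add2  regs: r0:-9,r1:Add2,r2:2,r3:18,r4:11,r5:Add1
  c7: issue ADD r2<-Add3  regs: r0:-9,r1:Add2,r2:Add3,r3:18,r4:11,r5:Add1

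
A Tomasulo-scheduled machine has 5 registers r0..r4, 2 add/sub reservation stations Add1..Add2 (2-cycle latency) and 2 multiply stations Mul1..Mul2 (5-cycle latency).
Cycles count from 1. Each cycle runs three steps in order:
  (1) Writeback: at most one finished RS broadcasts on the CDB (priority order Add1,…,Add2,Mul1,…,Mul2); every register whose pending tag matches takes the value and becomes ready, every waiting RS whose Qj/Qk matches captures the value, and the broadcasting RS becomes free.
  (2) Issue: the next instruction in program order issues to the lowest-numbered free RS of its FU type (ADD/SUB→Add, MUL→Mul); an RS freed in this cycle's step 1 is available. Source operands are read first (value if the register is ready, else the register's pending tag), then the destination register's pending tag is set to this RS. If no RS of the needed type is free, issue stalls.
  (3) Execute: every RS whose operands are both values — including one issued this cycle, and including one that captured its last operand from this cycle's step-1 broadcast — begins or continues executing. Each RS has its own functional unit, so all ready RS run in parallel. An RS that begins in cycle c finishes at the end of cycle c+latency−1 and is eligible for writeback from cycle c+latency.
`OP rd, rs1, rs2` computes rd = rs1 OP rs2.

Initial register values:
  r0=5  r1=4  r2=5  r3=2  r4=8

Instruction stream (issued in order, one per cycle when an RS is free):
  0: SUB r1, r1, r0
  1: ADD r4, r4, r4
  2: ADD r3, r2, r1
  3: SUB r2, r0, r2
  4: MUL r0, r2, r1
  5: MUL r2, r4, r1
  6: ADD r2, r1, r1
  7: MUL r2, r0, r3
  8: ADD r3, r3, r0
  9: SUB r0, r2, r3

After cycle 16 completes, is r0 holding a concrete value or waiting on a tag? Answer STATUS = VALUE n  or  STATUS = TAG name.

cycle 1: issue SUB r1<-Add1 // r0:5,r1:Add1,r2:5,r3:2,r4:8
cycle 2: issue ADD r4<-Add2 // r0:5,r1:Add1,r2:5,r3:2,r4:Add2
cycle 3: CDB Add1=-1; issue ADD r3<-Add1 // r0:5,r1:-1,r2:5,r3:Add1,r4:Add2
cycle 4: CDB Add2=16; issue SUB r2<-Add2 // r0:5,r1:-1,r2:Add2,r3:Add1,r4:16
cycle 5: CDB Add1=4; issue MUL r0<-Mul1 // r0:Mul1,r1:-1,r2:Add2,r3:4,r4:16
cycle 6: CDB Add2=0; issue MUL r2<-Mul2 // r0:Mul1,r1:-1,r2:Mul2,r3:4,r4:16
cycle 7: issue ADD r2<-Add1 // r0:Mul1,r1:-1,r2:Add1,r3:4,r4:16
cycle 8: stall // r0:Mul1,r1:-1,r2:Add1,r3:4,r4:16
cycle 9: CDB Add1=-2; stall // r0:Mul1,r1:-1,r2:-2,r3:4,r4:16
cycle 10: stall // r0:Mul1,r1:-1,r2:-2,r3:4,r4:16
cycle 11: CDB Mul1=0; issue MUL r2<-Mul1 // r0:0,r1:-1,r2:Mul1,r3:4,r4:16
cycle 12: CDB Mul2=-16; issue ADD r3<-Add1 // r0:0,r1:-1,r2:Mul1,r3:Add1,r4:16
cycle 13: issue SUB r0<-Add2 // r0:Add2,r1:-1,r2:Mul1,r3:Add1,r4:16
cycle 14: CDB Add1=4 // r0:Add2,r1:-1,r2:Mul1,r3:4,r4:16
cycle 15: - // r0:Add2,r1:-1,r2:Mul1,r3:4,r4:16
cycle 16: CDB Mul1=0 // r0:Add2,r1:-1,r2:0,r3:4,r4:16

STATUS = TAG Add2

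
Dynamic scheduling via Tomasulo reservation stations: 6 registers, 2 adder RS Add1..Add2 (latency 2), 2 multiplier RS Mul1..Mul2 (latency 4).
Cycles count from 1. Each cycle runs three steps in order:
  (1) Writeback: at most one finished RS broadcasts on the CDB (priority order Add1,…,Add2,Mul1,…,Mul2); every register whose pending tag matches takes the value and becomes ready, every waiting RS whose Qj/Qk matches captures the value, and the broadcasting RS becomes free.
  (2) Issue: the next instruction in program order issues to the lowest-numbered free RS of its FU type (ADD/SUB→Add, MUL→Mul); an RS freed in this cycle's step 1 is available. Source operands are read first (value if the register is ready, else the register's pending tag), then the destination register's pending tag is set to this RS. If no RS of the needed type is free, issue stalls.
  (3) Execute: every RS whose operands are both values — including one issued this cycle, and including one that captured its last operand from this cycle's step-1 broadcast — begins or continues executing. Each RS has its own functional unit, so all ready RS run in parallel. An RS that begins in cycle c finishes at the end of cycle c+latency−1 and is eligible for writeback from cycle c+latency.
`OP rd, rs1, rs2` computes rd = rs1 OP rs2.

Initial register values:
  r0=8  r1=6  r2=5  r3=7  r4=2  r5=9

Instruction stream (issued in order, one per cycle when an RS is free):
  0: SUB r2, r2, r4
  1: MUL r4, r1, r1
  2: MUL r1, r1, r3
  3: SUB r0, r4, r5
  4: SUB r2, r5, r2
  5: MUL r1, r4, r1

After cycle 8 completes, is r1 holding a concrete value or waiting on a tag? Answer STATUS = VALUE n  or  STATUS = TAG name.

  c1: issue SUB r2<-Add1  regs: r0:8,r1:6,r2:Add1,r3:7,r4:2,r5:9
  c2: issue MUL r4<-Mul1  regs: r0:8,r1:6,r2:Add1,r3:7,r4:Mul1,r5:9
  c3: CDB Add1=3; issue MUL r1<-Mul2  regs: r0:8,r1:Mul2,r2:3,r3:7,r4:Mul1,r5:9
  c4: issue SUB r0<-Add1  regs: r0:Add1,r1:Mul2,r2:3,r3:7,r4:Mul1,r5:9
  c5: issue SUB r2<-Add2  regs: r0:Add1,r1:Mul2,r2:Add2,r3:7,r4:Mul1,r5:9
  c6: CDB Mul1=36; issue MUL r1<-Mul1  regs: r0:Add1,r1:Mul1,r2:Add2,r3:7,r4:36,r5:9
  c7: CDB Add2=6  regs: r0:Add1,r1:Mul1,r2:6,r3:7,r4:36,r5:9
  c8: CDB Add1=27  regs: r0:27,r1:Mul1,r2:6,r3:7,r4:36,r5:9

STATUS = TAG Mul1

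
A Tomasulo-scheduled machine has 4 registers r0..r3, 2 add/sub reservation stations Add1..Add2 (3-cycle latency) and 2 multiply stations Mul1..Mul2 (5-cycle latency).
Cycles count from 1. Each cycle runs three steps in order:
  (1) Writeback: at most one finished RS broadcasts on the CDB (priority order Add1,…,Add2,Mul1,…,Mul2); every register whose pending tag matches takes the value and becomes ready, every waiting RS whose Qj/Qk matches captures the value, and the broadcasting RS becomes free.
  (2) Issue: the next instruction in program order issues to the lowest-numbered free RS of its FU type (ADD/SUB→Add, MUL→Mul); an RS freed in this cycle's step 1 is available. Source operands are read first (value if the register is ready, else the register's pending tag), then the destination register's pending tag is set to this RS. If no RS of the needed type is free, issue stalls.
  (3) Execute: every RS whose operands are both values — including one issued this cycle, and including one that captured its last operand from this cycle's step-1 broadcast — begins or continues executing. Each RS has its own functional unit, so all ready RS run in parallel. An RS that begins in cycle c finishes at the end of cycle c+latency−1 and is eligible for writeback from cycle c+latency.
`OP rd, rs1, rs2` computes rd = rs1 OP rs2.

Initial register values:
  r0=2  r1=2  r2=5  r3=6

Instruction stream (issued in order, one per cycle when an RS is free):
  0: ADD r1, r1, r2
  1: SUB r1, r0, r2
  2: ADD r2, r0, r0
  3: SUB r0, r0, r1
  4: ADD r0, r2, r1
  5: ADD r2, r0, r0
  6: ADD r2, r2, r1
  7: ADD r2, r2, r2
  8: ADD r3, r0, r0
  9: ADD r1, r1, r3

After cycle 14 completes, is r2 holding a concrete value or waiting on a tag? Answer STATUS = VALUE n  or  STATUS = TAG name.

c1: issue ADD r1<-Add1 | r0:2,r1:Add1,r2:5,r3:6
c2: issue SUB r1<-Add2 | r0:2,r1:Add2,r2:5,r3:6
c3: stall | r0:2,r1:Add2,r2:5,r3:6
c4: CDB Add1=7; issue ADD r2<-Add1 | r0:2,r1:Add2,r2:Add1,r3:6
c5: CDB Add2=-3; issue SUB r0<-Add2 | r0:Add2,r1:-3,r2:Add1,r3:6
c6: stall | r0:Add2,r1:-3,r2:Add1,r3:6
c7: CDB Add1=4; issue ADD r0<-Add1 | r0:Add1,r1:-3,r2:4,r3:6
c8: CDB Add2=5; issue ADD r2<-Add2 | r0:Add1,r1:-3,r2:Add2,r3:6
c9: stall | r0:Add1,r1:-3,r2:Add2,r3:6
c10: CDB Add1=1; issue ADD r2<-Add1 | r0:1,r1:-3,r2:Add1,r3:6
c11: stall | r0:1,r1:-3,r2:Add1,r3:6
c12: stall | r0:1,r1:-3,r2:Add1,r3:6
c13: CDB Add2=2; issue ADD r2<-Add2 | r0:1,r1:-3,r2:Add2,r3:6
c14: stall | r0:1,r1:-3,r2:Add2,r3:6

STATUS = TAG Add2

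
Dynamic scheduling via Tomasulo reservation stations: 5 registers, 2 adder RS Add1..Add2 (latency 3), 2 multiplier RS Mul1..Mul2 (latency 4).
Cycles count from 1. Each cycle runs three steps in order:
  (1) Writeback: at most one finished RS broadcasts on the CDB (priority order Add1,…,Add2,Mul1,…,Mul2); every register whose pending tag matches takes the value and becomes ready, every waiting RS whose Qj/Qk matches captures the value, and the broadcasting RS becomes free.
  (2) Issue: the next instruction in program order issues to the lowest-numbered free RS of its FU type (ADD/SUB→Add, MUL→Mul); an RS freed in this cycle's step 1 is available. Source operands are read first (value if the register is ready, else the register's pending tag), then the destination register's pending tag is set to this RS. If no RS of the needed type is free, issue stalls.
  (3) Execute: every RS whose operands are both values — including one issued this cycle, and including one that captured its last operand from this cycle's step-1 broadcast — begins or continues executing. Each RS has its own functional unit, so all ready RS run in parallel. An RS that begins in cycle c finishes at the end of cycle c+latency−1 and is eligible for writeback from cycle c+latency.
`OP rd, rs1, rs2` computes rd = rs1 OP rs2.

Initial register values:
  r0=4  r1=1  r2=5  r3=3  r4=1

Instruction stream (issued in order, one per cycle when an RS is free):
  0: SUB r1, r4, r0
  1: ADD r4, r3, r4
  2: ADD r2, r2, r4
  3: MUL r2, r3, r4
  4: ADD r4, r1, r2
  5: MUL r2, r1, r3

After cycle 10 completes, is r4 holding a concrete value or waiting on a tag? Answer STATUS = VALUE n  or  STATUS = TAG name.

STATUS = TAG Add2

cycle 1: issue SUB r1<-Add1 // r0:4,r1:Add1,r2:5,r3:3,r4:1
cycle 2: issue ADD r4<-Add2 // r0:4,r1:Add1,r2:5,r3:3,r4:Add2
cycle 3: stall // r0:4,r1:Add1,r2:5,r3:3,r4:Add2
cycle 4: CDB Add1=-3; issue ADD r2<-Add1 // r0:4,r1:-3,r2:Add1,r3:3,r4:Add2
cycle 5: CDB Add2=4; issue MUL r2<-Mul1 // r0:4,r1:-3,r2:Mul1,r3:3,r4:4
cycle 6: issue ADD r4<-Add2 // r0:4,r1:-3,r2:Mul1,r3:3,r4:Add2
cycle 7: issue MUL r2<-Mul2 // r0:4,r1:-3,r2:Mul2,r3:3,r4:Add2
cycle 8: CDB Add1=9 // r0:4,r1:-3,r2:Mul2,r3:3,r4:Add2
cycle 9: CDB Mul1=12 // r0:4,r1:-3,r2:Mul2,r3:3,r4:Add2
cycle 10: - // r0:4,r1:-3,r2:Mul2,r3:3,r4:Add2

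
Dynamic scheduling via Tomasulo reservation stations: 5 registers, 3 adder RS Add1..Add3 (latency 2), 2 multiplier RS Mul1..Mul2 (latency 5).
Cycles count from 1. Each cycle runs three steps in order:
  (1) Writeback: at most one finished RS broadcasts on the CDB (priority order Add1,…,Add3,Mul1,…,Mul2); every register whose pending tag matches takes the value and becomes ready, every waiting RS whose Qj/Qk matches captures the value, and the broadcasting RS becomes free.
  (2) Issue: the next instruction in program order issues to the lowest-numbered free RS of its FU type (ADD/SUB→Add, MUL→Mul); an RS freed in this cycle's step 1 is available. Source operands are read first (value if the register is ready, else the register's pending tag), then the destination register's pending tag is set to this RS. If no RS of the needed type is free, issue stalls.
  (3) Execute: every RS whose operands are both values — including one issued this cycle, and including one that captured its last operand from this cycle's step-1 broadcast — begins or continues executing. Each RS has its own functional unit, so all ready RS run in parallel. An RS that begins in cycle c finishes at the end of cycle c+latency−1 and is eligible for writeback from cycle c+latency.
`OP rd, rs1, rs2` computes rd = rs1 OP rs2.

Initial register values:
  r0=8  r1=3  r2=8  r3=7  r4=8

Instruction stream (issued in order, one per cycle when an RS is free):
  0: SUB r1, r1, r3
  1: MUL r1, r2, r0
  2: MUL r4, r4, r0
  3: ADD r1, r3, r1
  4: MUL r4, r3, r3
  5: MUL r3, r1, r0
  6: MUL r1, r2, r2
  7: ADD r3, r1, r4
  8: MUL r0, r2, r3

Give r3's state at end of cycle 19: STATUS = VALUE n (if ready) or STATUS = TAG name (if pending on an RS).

STATUS = VALUE 113

cycle 1: issue SUB r1<-Add1 // r0:8,r1:Add1,r2:8,r3:7,r4:8
cycle 2: issue MUL r1<-Mul1 // r0:8,r1:Mul1,r2:8,r3:7,r4:8
cycle 3: CDB Add1=-4; issue MUL r4<-Mul2 // r0:8,r1:Mul1,r2:8,r3:7,r4:Mul2
cycle 4: issue ADD r1<-Add1 // r0:8,r1:Add1,r2:8,r3:7,r4:Mul2
cycle 5: stall // r0:8,r1:Add1,r2:8,r3:7,r4:Mul2
cycle 6: stall // r0:8,r1:Add1,r2:8,r3:7,r4:Mul2
cycle 7: CDB Mul1=64; issue MUL r4<-Mul1 // r0:8,r1:Add1,r2:8,r3:7,r4:Mul1
cycle 8: CDB Mul2=64; issue MUL r3<-Mul2 // r0:8,r1:Add1,r2:8,r3:Mul2,r4:Mul1
cycle 9: CDB Add1=71; stall // r0:8,r1:71,r2:8,r3:Mul2,r4:Mul1
cycle 10: stall // r0:8,r1:71,r2:8,r3:Mul2,r4:Mul1
cycle 11: stall // r0:8,r1:71,r2:8,r3:Mul2,r4:Mul1
cycle 12: CDB Mul1=49; issue MUL r1<-Mul1 // r0:8,r1:Mul1,r2:8,r3:Mul2,r4:49
cycle 13: issue ADD r3<-Add1 // r0:8,r1:Mul1,r2:8,r3:Add1,r4:49
cycle 14: CDB Mul2=568; issue MUL r0<-Mul2 // r0:Mul2,r1:Mul1,r2:8,r3:Add1,r4:49
cycle 15: - // r0:Mul2,r1:Mul1,r2:8,r3:Add1,r4:49
cycle 16: - // r0:Mul2,r1:Mul1,r2:8,r3:Add1,r4:49
cycle 17: CDB Mul1=64 // r0:Mul2,r1:64,r2:8,r3:Add1,r4:49
cycle 18: - // r0:Mul2,r1:64,r2:8,r3:Add1,r4:49
cycle 19: CDB Add1=113 // r0:Mul2,r1:64,r2:8,r3:113,r4:49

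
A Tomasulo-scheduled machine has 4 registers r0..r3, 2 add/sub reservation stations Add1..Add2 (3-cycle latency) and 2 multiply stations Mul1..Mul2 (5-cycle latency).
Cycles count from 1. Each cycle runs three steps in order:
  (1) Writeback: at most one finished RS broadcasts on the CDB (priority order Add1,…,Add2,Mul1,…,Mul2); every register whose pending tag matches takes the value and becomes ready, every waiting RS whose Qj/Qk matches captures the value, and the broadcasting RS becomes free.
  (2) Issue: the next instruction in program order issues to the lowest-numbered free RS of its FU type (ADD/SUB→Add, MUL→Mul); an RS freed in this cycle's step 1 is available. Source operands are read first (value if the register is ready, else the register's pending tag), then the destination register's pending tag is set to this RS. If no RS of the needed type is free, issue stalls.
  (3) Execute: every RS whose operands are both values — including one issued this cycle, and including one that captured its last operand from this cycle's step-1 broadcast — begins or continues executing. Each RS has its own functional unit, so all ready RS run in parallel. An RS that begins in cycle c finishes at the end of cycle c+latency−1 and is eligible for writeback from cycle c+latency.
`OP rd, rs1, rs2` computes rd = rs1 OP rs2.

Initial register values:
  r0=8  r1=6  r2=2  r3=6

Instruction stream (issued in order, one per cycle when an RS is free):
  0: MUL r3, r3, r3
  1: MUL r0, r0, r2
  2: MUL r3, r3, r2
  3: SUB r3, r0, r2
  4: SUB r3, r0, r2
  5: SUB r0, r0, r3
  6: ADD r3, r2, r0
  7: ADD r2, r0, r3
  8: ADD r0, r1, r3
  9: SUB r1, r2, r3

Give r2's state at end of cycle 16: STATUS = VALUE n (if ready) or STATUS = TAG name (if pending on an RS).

STATUS = TAG Add1

c1: issue MUL r3<-Mul1 | r0:8,r1:6,r2:2,r3:Mul1
c2: issue MUL r0<-Mul2 | r0:Mul2,r1:6,r2:2,r3:Mul1
c3: stall | r0:Mul2,r1:6,r2:2,r3:Mul1
c4: stall | r0:Mul2,r1:6,r2:2,r3:Mul1
c5: stall | r0:Mul2,r1:6,r2:2,r3:Mul1
c6: CDB Mul1=36; issue MUL r3<-Mul1 | r0:Mul2,r1:6,r2:2,r3:Mul1
c7: CDB Mul2=16; issue SUB r3<-Add1 | r0:16,r1:6,r2:2,r3:Add1
c8: issue SUB r3<-Add2 | r0:16,r1:6,r2:2,r3:Add2
c9: stall | r0:16,r1:6,r2:2,r3:Add2
c10: CDB Add1=14; issue SUB r0<-Add1 | r0:Add1,r1:6,r2:2,r3:Add2
c11: CDB Add2=14; issue ADD r3<-Add2 | r0:Add1,r1:6,r2:2,r3:Add2
c12: CDB Mul1=72; stall | r0:Add1,r1:6,r2:2,r3:Add2
c13: stall | r0:Add1,r1:6,r2:2,r3:Add2
c14: CDB Add1=2; issue ADD r2<-Add1 | r0:2,r1:6,r2:Add1,r3:Add2
c15: stall | r0:2,r1:6,r2:Add1,r3:Add2
c16: stall | r0:2,r1:6,r2:Add1,r3:Add2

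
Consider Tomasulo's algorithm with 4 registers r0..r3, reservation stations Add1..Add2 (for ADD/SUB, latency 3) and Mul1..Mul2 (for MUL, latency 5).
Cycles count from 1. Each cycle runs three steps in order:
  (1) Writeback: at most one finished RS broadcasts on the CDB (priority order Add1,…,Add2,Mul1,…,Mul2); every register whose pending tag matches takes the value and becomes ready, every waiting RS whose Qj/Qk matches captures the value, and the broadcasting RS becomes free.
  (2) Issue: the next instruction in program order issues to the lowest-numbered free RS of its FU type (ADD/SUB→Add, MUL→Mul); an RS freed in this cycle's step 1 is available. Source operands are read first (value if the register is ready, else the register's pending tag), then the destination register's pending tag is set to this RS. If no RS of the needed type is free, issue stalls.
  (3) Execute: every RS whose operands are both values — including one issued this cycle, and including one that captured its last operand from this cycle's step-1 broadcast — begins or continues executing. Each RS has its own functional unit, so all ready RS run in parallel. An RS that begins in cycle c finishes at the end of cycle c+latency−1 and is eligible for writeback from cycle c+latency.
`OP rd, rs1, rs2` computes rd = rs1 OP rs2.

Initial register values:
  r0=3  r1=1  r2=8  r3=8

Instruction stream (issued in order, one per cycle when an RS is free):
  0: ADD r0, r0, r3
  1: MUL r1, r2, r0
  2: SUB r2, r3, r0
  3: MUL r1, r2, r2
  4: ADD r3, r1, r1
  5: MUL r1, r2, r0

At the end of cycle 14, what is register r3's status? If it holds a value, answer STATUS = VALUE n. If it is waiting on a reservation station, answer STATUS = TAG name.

c1: issue ADD r0<-Add1 | r0:Add1,r1:1,r2:8,r3:8
c2: issue MUL r1<-Mul1 | r0:Add1,r1:Mul1,r2:8,r3:8
c3: issue SUB r2<-Add2 | r0:Add1,r1:Mul1,r2:Add2,r3:8
c4: CDB Add1=11; issue MUL r1<-Mul2 | r0:11,r1:Mul2,r2:Add2,r3:8
c5: issue ADD r3<-Add1 | r0:11,r1:Mul2,r2:Add2,r3:Add1
c6: stall | r0:11,r1:Mul2,r2:Add2,r3:Add1
c7: CDB Add2=-3; stall | r0:11,r1:Mul2,r2:-3,r3:Add1
c8: stall | r0:11,r1:Mul2,r2:-3,r3:Add1
c9: CDB Mul1=88; issue MUL r1<-Mul1 | r0:11,r1:Mul1,r2:-3,r3:Add1
c10: - | r0:11,r1:Mul1,r2:-3,r3:Add1
c11: - | r0:11,r1:Mul1,r2:-3,r3:Add1
c12: CDB Mul2=9 | r0:11,r1:Mul1,r2:-3,r3:Add1
c13: - | r0:11,r1:Mul1,r2:-3,r3:Add1
c14: CDB Mul1=-33 | r0:11,r1:-33,r2:-3,r3:Add1

STATUS = TAG Add1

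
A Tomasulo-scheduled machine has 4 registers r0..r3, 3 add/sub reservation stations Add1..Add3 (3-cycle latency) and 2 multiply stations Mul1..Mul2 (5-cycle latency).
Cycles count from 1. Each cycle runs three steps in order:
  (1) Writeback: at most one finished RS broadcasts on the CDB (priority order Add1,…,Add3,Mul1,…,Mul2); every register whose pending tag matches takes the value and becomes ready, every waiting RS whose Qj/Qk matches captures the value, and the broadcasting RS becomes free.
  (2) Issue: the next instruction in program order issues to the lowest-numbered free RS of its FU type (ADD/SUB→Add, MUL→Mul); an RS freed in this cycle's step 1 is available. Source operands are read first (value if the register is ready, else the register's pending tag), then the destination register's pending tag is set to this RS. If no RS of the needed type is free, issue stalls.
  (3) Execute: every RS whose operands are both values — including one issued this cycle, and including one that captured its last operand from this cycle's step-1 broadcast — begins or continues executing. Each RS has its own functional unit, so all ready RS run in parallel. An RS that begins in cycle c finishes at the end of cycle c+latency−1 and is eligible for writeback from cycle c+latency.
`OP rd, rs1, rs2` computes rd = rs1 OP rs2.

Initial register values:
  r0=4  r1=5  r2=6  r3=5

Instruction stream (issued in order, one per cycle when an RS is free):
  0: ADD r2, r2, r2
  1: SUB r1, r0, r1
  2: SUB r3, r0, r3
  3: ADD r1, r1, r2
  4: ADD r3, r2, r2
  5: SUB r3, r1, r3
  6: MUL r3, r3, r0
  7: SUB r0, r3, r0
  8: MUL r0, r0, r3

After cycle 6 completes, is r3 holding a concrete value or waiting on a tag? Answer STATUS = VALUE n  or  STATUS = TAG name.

  c1: issue ADD r2<-Add1  regs: r0:4,r1:5,r2:Add1,r3:5
  c2: issue SUB r1<-Add2  regs: r0:4,r1:Add2,r2:Add1,r3:5
  c3: issue SUB r3<-Add3  regs: r0:4,r1:Add2,r2:Add1,r3:Add3
  c4: CDB Add1=12; issue ADD r1<-Add1  regs: r0:4,r1:Add1,r2:12,r3:Add3
  c5: CDB Add2=-1; issue ADD r3<-Add2  regs: r0:4,r1:Add1,r2:12,r3:Add2
  c6: CDB Add3=-1; issue SUB r3<-Add3  regs: r0:4,r1:Add1,r2:12,r3:Add3

STATUS = TAG Add3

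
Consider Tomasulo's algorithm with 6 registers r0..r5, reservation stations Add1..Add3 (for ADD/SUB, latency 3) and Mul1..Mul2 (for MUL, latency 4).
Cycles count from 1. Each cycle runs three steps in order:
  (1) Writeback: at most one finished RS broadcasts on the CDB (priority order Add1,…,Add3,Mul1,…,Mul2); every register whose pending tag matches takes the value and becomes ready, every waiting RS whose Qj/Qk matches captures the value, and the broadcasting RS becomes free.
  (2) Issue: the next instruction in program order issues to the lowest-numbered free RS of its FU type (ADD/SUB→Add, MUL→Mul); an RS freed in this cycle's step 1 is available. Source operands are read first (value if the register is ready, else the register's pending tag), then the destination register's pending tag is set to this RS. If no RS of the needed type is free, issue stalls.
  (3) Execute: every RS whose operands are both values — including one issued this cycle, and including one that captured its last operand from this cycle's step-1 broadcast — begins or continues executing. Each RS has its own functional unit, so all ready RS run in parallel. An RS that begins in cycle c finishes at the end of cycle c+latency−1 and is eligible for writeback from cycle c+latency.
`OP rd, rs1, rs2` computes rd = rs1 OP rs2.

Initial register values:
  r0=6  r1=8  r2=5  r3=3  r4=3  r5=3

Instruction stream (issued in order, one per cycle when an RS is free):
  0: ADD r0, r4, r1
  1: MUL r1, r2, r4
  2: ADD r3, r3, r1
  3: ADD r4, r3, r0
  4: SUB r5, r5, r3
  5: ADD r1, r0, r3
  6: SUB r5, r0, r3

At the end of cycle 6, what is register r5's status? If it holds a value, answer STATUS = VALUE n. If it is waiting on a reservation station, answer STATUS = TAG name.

  c1: issue ADD r0<-Add1  regs: r0:Add1,r1:8,r2:5,r3:3,r4:3,r5:3
  c2: issue MUL r1<-Mul1  regs: r0:Add1,r1:Mul1,r2:5,r3:3,r4:3,r5:3
  c3: issue ADD r3<-Add2  regs: r0:Add1,r1:Mul1,r2:5,r3:Add2,r4:3,r5:3
  c4: CDB Add1=11; issue ADD r4<-Add1  regs: r0:11,r1:Mul1,r2:5,r3:Add2,r4:Add1,r5:3
  c5: issue SUB r5<-Add3  regs: r0:11,r1:Mul1,r2:5,r3:Add2,r4:Add1,r5:Add3
  c6: CDB Mul1=15; stall  regs: r0:11,r1:15,r2:5,r3:Add2,r4:Add1,r5:Add3

STATUS = TAG Add3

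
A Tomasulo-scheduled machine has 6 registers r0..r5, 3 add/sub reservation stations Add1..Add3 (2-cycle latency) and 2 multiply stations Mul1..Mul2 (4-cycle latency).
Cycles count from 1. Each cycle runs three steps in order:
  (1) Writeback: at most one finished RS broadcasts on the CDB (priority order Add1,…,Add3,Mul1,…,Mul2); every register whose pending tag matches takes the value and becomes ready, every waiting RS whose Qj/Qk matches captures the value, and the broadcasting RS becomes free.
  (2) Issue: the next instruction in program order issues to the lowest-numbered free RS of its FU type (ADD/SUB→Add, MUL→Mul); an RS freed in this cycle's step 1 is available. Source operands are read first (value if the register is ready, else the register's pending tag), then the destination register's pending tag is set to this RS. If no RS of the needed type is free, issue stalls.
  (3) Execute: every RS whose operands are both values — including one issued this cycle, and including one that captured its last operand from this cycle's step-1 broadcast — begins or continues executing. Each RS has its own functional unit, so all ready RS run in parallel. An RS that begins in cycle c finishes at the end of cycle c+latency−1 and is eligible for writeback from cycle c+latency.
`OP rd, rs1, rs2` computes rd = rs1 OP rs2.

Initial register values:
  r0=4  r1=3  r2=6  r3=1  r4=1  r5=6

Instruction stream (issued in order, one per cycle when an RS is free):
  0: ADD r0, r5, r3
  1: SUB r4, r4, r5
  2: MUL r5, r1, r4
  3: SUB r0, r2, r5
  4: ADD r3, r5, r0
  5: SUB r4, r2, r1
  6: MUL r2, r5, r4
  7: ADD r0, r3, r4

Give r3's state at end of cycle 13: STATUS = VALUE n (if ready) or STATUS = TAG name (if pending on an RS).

STATUS = VALUE 6

c1: issue ADD r0<-Add1 | r0:Add1,r1:3,r2:6,r3:1,r4:1,r5:6
c2: issue SUB r4<-Add2 | r0:Add1,r1:3,r2:6,r3:1,r4:Add2,r5:6
c3: CDB Add1=7; issue MUL r5<-Mul1 | r0:7,r1:3,r2:6,r3:1,r4:Add2,r5:Mul1
c4: CDB Add2=-5; issue SUB r0<-Add1 | r0:Add1,r1:3,r2:6,r3:1,r4:-5,r5:Mul1
c5: issue ADD r3<-Add2 | r0:Add1,r1:3,r2:6,r3:Add2,r4:-5,r5:Mul1
c6: issue SUB r4<-Add3 | r0:Add1,r1:3,r2:6,r3:Add2,r4:Add3,r5:Mul1
c7: issue MUL r2<-Mul2 | r0:Add1,r1:3,r2:Mul2,r3:Add2,r4:Add3,r5:Mul1
c8: CDB Add3=3; issue ADD r0<-Add3 | r0:Add3,r1:3,r2:Mul2,r3:Add2,r4:3,r5:Mul1
c9: CDB Mul1=-15 | r0:Add3,r1:3,r2:Mul2,r3:Add2,r4:3,r5:-15
c10: - | r0:Add3,r1:3,r2:Mul2,r3:Add2,r4:3,r5:-15
c11: CDB Add1=21 | r0:Add3,r1:3,r2:Mul2,r3:Add2,r4:3,r5:-15
c12: - | r0:Add3,r1:3,r2:Mul2,r3:Add2,r4:3,r5:-15
c13: CDB Add2=6 | r0:Add3,r1:3,r2:Mul2,r3:6,r4:3,r5:-15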